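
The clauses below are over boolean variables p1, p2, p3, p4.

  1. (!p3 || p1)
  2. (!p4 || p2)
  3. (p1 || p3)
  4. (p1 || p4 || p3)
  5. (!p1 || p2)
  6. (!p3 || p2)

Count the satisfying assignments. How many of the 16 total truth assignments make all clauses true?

4

The models are:
  p1=T p2=T p3=F p4=F
  p1=T p2=T p3=F p4=T
  p1=T p2=T p3=T p4=F
  p1=T p2=T p3=T p4=T
That's 4 in total.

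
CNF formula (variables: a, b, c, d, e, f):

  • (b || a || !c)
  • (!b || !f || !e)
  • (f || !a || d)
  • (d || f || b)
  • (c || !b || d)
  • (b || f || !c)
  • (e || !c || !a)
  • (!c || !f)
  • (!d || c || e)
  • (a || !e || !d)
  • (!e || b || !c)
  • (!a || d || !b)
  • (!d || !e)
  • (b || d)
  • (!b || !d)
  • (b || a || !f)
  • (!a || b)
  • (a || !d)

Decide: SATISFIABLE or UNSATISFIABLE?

SATISFIABLE

Branch on a: take a = False.
  then d is forced to False.
  then b is forced to True.
  then c is forced to True.
  then f is forced to False.
e is now unconstrained; take e = True.
So a = 0, b = 1, c = 1, d = 0, e = 1, f = 0 is a satisfying assignment.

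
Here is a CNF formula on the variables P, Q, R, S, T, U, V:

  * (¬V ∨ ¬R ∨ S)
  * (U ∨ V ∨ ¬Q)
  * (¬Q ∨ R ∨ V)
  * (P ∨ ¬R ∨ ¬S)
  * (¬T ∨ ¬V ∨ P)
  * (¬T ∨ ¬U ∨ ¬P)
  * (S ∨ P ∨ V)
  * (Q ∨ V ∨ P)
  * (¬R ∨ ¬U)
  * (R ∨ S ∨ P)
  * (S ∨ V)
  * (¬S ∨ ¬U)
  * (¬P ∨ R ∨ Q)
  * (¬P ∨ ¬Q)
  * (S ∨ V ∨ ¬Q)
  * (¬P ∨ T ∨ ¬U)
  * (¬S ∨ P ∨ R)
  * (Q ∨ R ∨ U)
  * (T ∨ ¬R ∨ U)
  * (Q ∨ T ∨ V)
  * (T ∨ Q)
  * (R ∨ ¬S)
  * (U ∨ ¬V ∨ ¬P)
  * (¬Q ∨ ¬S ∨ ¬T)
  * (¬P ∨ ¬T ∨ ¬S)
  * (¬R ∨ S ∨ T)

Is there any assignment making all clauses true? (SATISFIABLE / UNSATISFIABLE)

P = True:
  propagation gives Q=False, R=True, U=False, T=True; an empty clause results — contradiction.
P = False:
  S = True:
    propagation gives R=False; an empty clause results — contradiction.
  S = False:
    propagation gives V=True, R=False; an empty clause results — contradiction.
Every branch closes, so no satisfying assignment exists.

UNSATISFIABLE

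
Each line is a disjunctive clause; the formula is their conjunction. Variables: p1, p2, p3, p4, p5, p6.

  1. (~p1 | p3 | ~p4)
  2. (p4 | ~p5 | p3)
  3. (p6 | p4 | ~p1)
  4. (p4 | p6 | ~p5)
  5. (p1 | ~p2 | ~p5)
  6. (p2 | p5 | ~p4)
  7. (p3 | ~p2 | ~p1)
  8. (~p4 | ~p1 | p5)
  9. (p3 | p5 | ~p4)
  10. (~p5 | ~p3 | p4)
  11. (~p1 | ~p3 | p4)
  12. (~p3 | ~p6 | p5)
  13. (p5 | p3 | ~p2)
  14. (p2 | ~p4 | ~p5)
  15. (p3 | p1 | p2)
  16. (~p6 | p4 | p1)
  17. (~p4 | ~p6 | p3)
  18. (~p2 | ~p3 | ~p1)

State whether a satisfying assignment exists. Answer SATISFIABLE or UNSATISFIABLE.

SATISFIABLE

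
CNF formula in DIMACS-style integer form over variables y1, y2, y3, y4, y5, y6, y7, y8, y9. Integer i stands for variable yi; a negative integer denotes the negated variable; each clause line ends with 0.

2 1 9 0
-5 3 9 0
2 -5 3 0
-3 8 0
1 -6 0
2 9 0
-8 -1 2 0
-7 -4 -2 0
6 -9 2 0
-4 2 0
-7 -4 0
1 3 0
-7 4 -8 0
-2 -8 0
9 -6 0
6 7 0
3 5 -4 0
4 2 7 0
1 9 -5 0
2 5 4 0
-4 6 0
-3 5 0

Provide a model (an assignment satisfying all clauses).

Set y1 = True and propagate.
Set y2 = True and propagate.
  then y8 is forced to False.
  then y3 is forced to False.
The remaining clauses are satisfied by y4 = False, y5 = False, y6 = False, y7 = True, y9 = True.
Every clause has at least one true literal under this assignment.
Check each clause:
  1. (y2 || y9 || y1) — y1 is true.
  2. (y3 || !y5 || y9) — y9 is true.
  3. (y3 || !y5 || y2) — y2 is true.
  4. (!y3 || y8) — !y3 is true.
  5. (y1 || !y6) — y1 is true.
  6. (y2 || y9) — y9 is true.
  7. (!y8 || !y1 || y2) — !y8 is true.
  8. (!y4 || !y7 || !y2) — !y4 is true.
  9. (y6 || !y9 || y2) — y2 is true.
  10. (y2 || !y4) — y2 is true.
  11. (!y4 || !y7) — !y4 is true.
  12. (y3 || y1) — y1 is true.
  13. (y4 || !y8 || !y7) — !y8 is true.
  14. (!y8 || !y2) — !y8 is true.
  15. (y9 || !y6) — y9 is true.
  16. (y6 || y7) — y7 is true.
  17. (y5 || y3 || !y4) — !y4 is true.
  18. (y2 || y4 || y7) — y2 is true.
  19. (y1 || !y5 || y9) — y9 is true.
  20. (y4 || y2 || y5) — y2 is true.
  21. (y6 || !y4) — !y4 is true.
  22. (!y3 || y5) — !y3 is true.

y1=T  y2=T  y3=F  y4=F  y5=F  y6=F  y7=T  y8=F  y9=T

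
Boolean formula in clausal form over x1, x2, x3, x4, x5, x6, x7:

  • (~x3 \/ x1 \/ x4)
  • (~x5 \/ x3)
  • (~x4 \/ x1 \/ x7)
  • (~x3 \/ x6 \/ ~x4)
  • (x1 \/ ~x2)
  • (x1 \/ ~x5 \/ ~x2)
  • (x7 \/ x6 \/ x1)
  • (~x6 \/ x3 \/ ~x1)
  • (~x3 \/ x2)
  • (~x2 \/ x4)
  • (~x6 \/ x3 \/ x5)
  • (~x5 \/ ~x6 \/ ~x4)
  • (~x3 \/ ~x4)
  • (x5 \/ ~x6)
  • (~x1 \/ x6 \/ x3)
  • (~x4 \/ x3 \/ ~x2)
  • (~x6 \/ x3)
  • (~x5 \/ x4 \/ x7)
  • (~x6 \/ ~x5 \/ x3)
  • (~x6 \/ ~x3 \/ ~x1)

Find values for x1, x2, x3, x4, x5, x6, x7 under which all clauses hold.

x1=F, x2=F, x3=F, x4=F, x5=F, x6=F, x7=T

x7 occurs only positively in the remaining clauses — set x7 = True.
Set x1 = False and propagate.
  then x2 is forced to False.
  then x3 is forced to False.
  then x5 is forced to False.
  then x6 is forced to False.
x4 is now unconstrained; take x4 = False.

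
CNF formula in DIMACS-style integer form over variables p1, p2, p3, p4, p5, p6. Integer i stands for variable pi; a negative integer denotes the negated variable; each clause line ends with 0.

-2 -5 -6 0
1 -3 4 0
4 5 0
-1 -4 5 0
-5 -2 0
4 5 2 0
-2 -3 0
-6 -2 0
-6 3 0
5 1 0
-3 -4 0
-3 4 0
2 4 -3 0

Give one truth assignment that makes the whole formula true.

p1 = True, p2 = False, p3 = False, p4 = True, p5 = True, p6 = False

Pure literal: p6 appears only negated; assign p6 = False.
Branch on p1: take p1 = True.
The remaining clauses are satisfied by p2 = False, p3 = False, p4 = True, p5 = True.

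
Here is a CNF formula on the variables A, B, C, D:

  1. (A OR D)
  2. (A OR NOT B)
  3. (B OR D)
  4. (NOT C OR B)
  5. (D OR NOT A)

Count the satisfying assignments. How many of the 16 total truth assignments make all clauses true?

4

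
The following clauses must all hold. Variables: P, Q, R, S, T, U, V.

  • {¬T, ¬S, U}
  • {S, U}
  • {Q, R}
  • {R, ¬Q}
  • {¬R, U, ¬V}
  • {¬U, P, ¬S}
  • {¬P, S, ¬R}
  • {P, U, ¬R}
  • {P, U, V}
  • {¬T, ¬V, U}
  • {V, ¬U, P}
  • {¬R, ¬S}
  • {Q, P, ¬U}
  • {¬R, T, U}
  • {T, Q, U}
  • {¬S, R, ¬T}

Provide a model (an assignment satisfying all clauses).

Try P = False.
Set Q = True and propagate.
  then R is forced to True.
  then U is forced to True.
  then S is forced to False.
  then V is forced to True.
T is now unconstrained; take T = False.
Every clause has at least one true literal under this assignment.

P=False, Q=True, R=True, S=False, T=False, U=True, V=True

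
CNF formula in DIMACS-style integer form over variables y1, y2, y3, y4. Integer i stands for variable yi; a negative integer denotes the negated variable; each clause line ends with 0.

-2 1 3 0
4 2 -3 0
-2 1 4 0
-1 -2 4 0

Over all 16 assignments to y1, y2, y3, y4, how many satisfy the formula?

Case analysis on y2 and y1:
  y2=1, y1=1: remaining (y3,y4) ∈ {(0,1); (1,1)} — 2.
  y2=1, y1=0: remaining (y3,y4) ∈ {(1,1)} — 1.
  y2=0, y1=1: remaining (y3,y4) ∈ {(0,0); (0,1); (1,1)} — 3.
  y2=0, y1=0: remaining (y3,y4) ∈ {(0,0); (0,1); (1,1)} — 3.
Total: 2 + 1 + 3 + 3 = 9.

9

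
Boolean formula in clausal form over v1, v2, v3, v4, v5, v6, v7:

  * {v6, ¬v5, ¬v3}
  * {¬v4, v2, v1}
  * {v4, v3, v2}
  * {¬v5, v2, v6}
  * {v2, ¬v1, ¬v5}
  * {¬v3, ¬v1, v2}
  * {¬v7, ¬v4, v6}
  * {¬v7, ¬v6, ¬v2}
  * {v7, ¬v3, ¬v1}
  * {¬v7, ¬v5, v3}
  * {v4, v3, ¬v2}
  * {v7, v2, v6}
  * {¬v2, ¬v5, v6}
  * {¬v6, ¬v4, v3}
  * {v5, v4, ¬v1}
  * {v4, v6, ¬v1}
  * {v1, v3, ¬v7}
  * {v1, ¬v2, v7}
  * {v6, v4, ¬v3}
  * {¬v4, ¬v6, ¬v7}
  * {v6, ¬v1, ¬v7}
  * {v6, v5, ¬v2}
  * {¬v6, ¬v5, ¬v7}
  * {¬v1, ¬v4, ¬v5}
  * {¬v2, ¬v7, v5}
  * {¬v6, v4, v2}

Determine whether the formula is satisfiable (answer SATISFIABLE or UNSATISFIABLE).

v6 = True:
  v2 = True:
    propagation gives v7=False, v1=True, v3=False, v4=True; an empty clause results — contradiction.
  v2 = False:
    propagation gives v4=True, v1=True, v5=False, v3=False; an empty clause results — contradiction.
v6 = False:
  v2 = True:
    propagation gives v5=False; an empty clause results — contradiction.
  v2 = False:
    propagation gives v5=False, v7=True, v4=False, v3=True; an empty clause results — contradiction.
Every branch closes, so no satisfying assignment exists.

UNSATISFIABLE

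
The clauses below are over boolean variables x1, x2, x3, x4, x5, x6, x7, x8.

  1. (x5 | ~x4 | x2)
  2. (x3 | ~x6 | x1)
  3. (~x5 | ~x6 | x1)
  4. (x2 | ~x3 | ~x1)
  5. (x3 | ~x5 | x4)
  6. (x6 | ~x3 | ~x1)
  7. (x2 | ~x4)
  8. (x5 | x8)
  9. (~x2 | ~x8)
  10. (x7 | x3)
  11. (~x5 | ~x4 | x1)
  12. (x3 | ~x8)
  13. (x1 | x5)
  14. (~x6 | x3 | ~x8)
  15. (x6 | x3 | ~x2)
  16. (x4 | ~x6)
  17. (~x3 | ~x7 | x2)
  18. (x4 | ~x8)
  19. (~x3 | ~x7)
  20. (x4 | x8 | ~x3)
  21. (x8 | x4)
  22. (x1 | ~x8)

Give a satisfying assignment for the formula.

x1=T, x2=T, x3=F, x4=T, x5=T, x6=T, x7=T, x8=F

Try x1 = True.
Set x2 = True and propagate.
  then x8 is forced to False.
  then x5 is forced to True.
  then x4 is forced to True.
For the remaining variables, x3 = False, x6 = True, x7 = True works.
Every clause has at least one true literal under this assignment.
Check each clause:
  1. (x5 | ~x4 | x2) — x2 is true.
  2. (x3 | ~x6 | x1) — x1 is true.
  3. (~x6 | x1 | ~x5) — x1 is true.
  4. (x2 | ~x1 | ~x3) — x2 is true.
  5. (x3 | ~x5 | x4) — x4 is true.
  6. (x6 | ~x3 | ~x1) — ~x3 is true.
  7. (x2 | ~x4) — x2 is true.
  8. (x5 | x8) — x5 is true.
  9. (~x8 | ~x2) — ~x8 is true.
  10. (x7 | x3) — x7 is true.
  11. (~x4 | x1 | ~x5) — x1 is true.
  12. (~x8 | x3) — ~x8 is true.
  13. (x5 | x1) — x1 is true.
  14. (~x6 | ~x8 | x3) — ~x8 is true.
  15. (~x2 | x6 | x3) — x6 is true.
  16. (x4 | ~x6) — x4 is true.
  17. (~x7 | ~x3 | x2) — x2 is true.
  18. (~x8 | x4) — ~x8 is true.
  19. (~x7 | ~x3) — ~x3 is true.
  20. (x4 | ~x3 | x8) — x4 is true.
  21. (x8 | x4) — x4 is true.
  22. (~x8 | x1) — ~x8 is true.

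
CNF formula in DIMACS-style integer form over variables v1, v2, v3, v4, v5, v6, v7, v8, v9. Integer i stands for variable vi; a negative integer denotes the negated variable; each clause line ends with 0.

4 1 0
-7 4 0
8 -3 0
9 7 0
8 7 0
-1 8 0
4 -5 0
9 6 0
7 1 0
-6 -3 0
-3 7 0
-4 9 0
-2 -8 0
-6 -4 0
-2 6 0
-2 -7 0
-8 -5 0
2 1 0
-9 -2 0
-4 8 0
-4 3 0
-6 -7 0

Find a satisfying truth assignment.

v5 occurs only negated in the remaining clauses — set v5 = False.
Branch on v1: take v1 = True.
  then v8 is forced to True.
  then v2 is forced to False.
Branch on v3: take v3 = True.
  then v6 is forced to False.
  then v9 is forced to True.
  then v7 is forced to True.
  then v4 is forced to True.
Every clause has at least one true literal under this assignment.
Check each clause:
  1. (v4 ∨ v1) — v1 is true.
  2. (v4 ∨ ¬v7) — v4 is true.
  3. (¬v3 ∨ v8) — v8 is true.
  4. (v7 ∨ v9) — v9 is true.
  5. (v7 ∨ v8) — v8 is true.
  6. (v8 ∨ ¬v1) — v8 is true.
  7. (v4 ∨ ¬v5) — ¬v5 is true.
  8. (v9 ∨ v6) — v9 is true.
  9. (v1 ∨ v7) — v1 is true.
  10. (¬v6 ∨ ¬v3) — ¬v6 is true.
  11. (¬v3 ∨ v7) — v7 is true.
  12. (v9 ∨ ¬v4) — v9 is true.
  13. (¬v2 ∨ ¬v8) — ¬v2 is true.
  14. (¬v4 ∨ ¬v6) — ¬v6 is true.
  15. (v6 ∨ ¬v2) — ¬v2 is true.
  16. (¬v2 ∨ ¬v7) — ¬v2 is true.
  17. (¬v8 ∨ ¬v5) — ¬v5 is true.
  18. (v2 ∨ v1) — v1 is true.
  19. (¬v2 ∨ ¬v9) — ¬v2 is true.
  20. (v8 ∨ ¬v4) — v8 is true.
  21. (¬v4 ∨ v3) — v3 is true.
  22. (¬v7 ∨ ¬v6) — ¬v6 is true.

v1=T, v2=F, v3=T, v4=T, v5=F, v6=F, v7=T, v8=T, v9=T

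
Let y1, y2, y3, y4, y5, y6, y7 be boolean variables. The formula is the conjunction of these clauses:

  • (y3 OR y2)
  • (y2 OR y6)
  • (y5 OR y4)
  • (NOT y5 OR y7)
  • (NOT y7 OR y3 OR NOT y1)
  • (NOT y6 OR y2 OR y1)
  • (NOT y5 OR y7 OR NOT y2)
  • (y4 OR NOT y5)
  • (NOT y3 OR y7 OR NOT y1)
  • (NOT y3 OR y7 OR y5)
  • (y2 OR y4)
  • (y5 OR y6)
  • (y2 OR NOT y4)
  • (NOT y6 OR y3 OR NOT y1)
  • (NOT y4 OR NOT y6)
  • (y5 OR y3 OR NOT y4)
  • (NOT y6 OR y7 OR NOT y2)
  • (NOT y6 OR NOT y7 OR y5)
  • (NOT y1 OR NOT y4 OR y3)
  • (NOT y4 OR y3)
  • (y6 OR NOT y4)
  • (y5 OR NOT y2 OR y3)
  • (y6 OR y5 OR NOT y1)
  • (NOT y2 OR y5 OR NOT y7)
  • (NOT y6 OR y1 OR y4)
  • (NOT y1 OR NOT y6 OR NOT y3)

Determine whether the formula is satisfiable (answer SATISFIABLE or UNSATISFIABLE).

y5 = True:
  propagation gives y7=True, y4=True, y2=True, y6=False; an empty clause results — contradiction.
y5 = False:
  propagation gives y4=True, y6=True; an empty clause results — contradiction.
Every branch closes, so no satisfying assignment exists.

UNSATISFIABLE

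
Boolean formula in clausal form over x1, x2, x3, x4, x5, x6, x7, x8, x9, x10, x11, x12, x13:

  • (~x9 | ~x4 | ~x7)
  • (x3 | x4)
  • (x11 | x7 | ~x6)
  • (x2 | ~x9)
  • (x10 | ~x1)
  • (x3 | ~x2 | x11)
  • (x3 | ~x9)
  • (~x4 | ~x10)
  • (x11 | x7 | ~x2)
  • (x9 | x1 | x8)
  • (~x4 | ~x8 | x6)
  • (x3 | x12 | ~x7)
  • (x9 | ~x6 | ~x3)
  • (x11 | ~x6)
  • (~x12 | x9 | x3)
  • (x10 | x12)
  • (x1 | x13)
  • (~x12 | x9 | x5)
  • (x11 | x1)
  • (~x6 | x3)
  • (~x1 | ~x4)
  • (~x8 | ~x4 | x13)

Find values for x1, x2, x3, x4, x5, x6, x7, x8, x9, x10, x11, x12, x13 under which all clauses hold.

x1=True  x2=True  x3=True  x4=False  x5=False  x6=False  x7=False  x8=False  x9=True  x10=True  x11=True  x12=False  x13=False

Check each clause:
  1. (~x7 | ~x4 | ~x9) — ~x7 is true.
  2. (x4 | x3) — x3 is true.
  3. (x11 | ~x6 | x7) — ~x6 is true.
  4. (x2 | ~x9) — x2 is true.
  5. (~x1 | x10) — x10 is true.
  6. (x11 | ~x2 | x3) — x3 is true.
  7. (x3 | ~x9) — x3 is true.
  8. (~x4 | ~x10) — ~x4 is true.
  9. (~x2 | x11 | x7) — x11 is true.
  10. (x9 | x1 | x8) — x1 is true.
  11. (x6 | ~x8 | ~x4) — ~x8 is true.
  12. (~x7 | x12 | x3) — ~x7 is true.
  13. (~x6 | x9 | ~x3) — x9 is true.
  14. (~x6 | x11) — ~x6 is true.
  15. (x3 | ~x12 | x9) — x9 is true.
  16. (x10 | x12) — x10 is true.
  17. (x13 | x1) — x1 is true.
  18. (x5 | ~x12 | x9) — x9 is true.
  19. (x11 | x1) — x1 is true.
  20. (x3 | ~x6) — ~x6 is true.
  21. (~x4 | ~x1) — ~x4 is true.
  22. (~x8 | x13 | ~x4) — ~x8 is true.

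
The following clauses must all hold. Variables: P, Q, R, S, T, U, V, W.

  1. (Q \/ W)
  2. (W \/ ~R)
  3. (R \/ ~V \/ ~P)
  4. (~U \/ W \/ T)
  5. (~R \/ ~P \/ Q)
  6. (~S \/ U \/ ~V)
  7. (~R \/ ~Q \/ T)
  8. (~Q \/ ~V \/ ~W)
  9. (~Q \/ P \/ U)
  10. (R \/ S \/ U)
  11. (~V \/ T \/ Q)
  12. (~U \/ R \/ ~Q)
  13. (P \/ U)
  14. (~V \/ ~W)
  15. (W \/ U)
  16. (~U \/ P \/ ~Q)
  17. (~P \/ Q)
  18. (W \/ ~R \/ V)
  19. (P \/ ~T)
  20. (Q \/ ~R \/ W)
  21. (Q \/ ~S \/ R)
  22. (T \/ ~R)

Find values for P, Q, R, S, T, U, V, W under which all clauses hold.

Branch on P: take P = True.
  then Q is forced to True.
Try R = True.
  then W is forced to True.
  then T is forced to True.
  then V is forced to False.
S, U are now unconstrained; take S = True, U = False.
Every clause has at least one true literal under this assignment.
Check each clause:
  1. (Q \/ W) — W is true.
  2. (~R \/ W) — W is true.
  3. (~V \/ R \/ ~P) — ~V is true.
  4. (W \/ T \/ ~U) — W is true.
  5. (~P \/ Q \/ ~R) — Q is true.
  6. (U \/ ~V \/ ~S) — ~V is true.
  7. (~R \/ ~Q \/ T) — T is true.
  8. (~Q \/ ~V \/ ~W) — ~V is true.
  9. (P \/ U \/ ~Q) — P is true.
  10. (R \/ S \/ U) — R is true.
  11. (T \/ Q \/ ~V) — ~V is true.
  12. (R \/ ~U \/ ~Q) — ~U is true.
  13. (U \/ P) — P is true.
  14. (~V \/ ~W) — ~V is true.
  15. (W \/ U) — W is true.
  16. (~Q \/ P \/ ~U) — P is true.
  17. (Q \/ ~P) — Q is true.
  18. (W \/ ~R \/ V) — W is true.
  19. (~T \/ P) — P is true.
  20. (Q \/ W \/ ~R) — W is true.
  21. (Q \/ R \/ ~S) — Q is true.
  22. (~R \/ T) — T is true.

P=1, Q=1, R=1, S=1, T=1, U=0, V=0, W=1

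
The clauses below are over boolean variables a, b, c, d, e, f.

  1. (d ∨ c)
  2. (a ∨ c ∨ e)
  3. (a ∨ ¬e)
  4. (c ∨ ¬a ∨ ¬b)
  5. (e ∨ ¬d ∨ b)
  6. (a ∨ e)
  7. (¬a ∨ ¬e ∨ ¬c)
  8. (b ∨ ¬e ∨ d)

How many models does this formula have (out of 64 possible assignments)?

Split on e, then a.
  e=1, a=1: remaining (b,c,d,f) ∈ {(0,0,1,0); (0,0,1,1)} — 2.
  e=1, a=0: a clause becomes empty — 0.
  e=0, a=1: f free; 3 ways for (b,c,d) × 2^1 = 6.
  e=0, a=0: a clause becomes empty — 0.
Total: 2 + 0 + 6 + 0 = 8.

8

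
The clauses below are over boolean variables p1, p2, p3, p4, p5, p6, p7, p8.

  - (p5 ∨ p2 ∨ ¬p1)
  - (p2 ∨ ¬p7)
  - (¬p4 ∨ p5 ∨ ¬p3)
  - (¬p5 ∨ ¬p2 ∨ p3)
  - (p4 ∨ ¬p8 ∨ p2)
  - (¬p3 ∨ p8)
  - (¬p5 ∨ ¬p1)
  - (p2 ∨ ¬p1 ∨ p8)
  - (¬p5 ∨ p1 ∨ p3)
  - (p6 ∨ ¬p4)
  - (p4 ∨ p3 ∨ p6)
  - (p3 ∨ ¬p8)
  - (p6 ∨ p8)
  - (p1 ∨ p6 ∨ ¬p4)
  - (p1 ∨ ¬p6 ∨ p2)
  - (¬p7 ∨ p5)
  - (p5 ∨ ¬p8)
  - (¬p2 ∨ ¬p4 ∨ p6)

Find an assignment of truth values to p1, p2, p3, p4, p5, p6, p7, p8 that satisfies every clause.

p7 occurs only negated in the remaining clauses — set p7 = False.
Set p1 = False and propagate.
Set p2 = True and propagate.
The remaining clauses are satisfied by p3 = False, p4 = False, p5 = False, p6 = True, p8 = False.
Check each clause:
  1. (¬p1 ∨ p5 ∨ p2) — p2 is true.
  2. (p2 ∨ ¬p7) — ¬p7 is true.
  3. (¬p4 ∨ p5 ∨ ¬p3) — ¬p3 is true.
  4. (p3 ∨ ¬p2 ∨ ¬p5) — ¬p5 is true.
  5. (p2 ∨ p4 ∨ ¬p8) — ¬p8 is true.
  6. (p8 ∨ ¬p3) — ¬p3 is true.
  7. (¬p1 ∨ ¬p5) — ¬p5 is true.
  8. (¬p1 ∨ p2 ∨ p8) — p2 is true.
  9. (¬p5 ∨ p3 ∨ p1) — ¬p5 is true.
  10. (¬p4 ∨ p6) — ¬p4 is true.
  11. (p3 ∨ p4 ∨ p6) — p6 is true.
  12. (¬p8 ∨ p3) — ¬p8 is true.
  13. (p8 ∨ p6) — p6 is true.
  14. (p6 ∨ ¬p4 ∨ p1) — ¬p4 is true.
  15. (p1 ∨ p2 ∨ ¬p6) — p2 is true.
  16. (p5 ∨ ¬p7) — ¬p7 is true.
  17. (¬p8 ∨ p5) — ¬p8 is true.
  18. (¬p2 ∨ p6 ∨ ¬p4) — ¬p4 is true.

p1 = F, p2 = T, p3 = F, p4 = F, p5 = F, p6 = T, p7 = F, p8 = F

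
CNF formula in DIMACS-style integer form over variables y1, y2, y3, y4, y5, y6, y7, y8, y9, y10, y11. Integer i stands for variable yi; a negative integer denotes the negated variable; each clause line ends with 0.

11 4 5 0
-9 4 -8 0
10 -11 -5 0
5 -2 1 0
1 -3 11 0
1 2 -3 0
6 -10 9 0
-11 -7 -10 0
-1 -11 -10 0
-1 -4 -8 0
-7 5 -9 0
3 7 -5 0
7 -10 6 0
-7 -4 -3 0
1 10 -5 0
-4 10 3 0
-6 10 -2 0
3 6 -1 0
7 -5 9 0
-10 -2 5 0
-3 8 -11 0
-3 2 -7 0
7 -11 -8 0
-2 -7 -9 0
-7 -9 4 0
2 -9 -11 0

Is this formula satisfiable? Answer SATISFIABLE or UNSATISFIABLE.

SATISFIABLE

Try y1 = True.
Set y2 = True and propagate.
For the remaining variables, y3 = True, y4 = False, y5 = True, y6 = False, y7 = True, y8 = True, y9 = False, y10 = False, y11 = False works.
Every clause has at least one true literal under this assignment.
So y1=True, y2=True, y3=True, y4=False, y5=True, y6=False, y7=True, y8=True, y9=False, y10=False, y11=False is a satisfying assignment.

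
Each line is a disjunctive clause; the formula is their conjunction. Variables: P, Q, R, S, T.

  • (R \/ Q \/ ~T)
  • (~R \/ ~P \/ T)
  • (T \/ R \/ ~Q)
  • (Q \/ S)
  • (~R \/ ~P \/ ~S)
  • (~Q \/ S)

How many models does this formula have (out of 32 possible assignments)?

8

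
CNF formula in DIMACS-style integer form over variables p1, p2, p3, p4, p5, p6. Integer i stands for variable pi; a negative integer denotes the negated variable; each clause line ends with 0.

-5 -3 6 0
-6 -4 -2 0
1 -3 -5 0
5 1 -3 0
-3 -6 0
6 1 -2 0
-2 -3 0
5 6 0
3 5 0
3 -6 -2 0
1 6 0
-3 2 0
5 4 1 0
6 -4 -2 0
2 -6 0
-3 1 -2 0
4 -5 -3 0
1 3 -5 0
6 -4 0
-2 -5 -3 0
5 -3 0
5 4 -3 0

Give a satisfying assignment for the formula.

p1=T  p2=F  p3=F  p4=F  p5=T  p6=F

Check each clause:
  1. (¬p5 ∨ ¬p3 ∨ p6) — ¬p3 is true.
  2. (¬p6 ∨ ¬p2 ∨ ¬p4) — ¬p6 is true.
  3. (p1 ∨ ¬p3 ∨ ¬p5) — p1 is true.
  4. (p5 ∨ p1 ∨ ¬p3) — ¬p3 is true.
  5. (¬p3 ∨ ¬p6) — ¬p6 is true.
  6. (¬p2 ∨ p1 ∨ p6) — p1 is true.
  7. (¬p3 ∨ ¬p2) — ¬p3 is true.
  8. (p5 ∨ p6) — p5 is true.
  9. (p3 ∨ p5) — p5 is true.
  10. (¬p6 ∨ p3 ∨ ¬p2) — ¬p6 is true.
  11. (p1 ∨ p6) — p1 is true.
  12. (¬p3 ∨ p2) — ¬p3 is true.
  13. (p4 ∨ p1 ∨ p5) — p1 is true.
  14. (¬p2 ∨ ¬p4 ∨ p6) — ¬p4 is true.
  15. (p2 ∨ ¬p6) — ¬p6 is true.
  16. (p1 ∨ ¬p3 ∨ ¬p2) — p1 is true.
  17. (¬p3 ∨ p4 ∨ ¬p5) — ¬p3 is true.
  18. (p3 ∨ ¬p5 ∨ p1) — p1 is true.
  19. (p6 ∨ ¬p4) — ¬p4 is true.
  20. (¬p2 ∨ ¬p3 ∨ ¬p5) — ¬p3 is true.
  21. (p5 ∨ ¬p3) — p5 is true.
  22. (p5 ∨ p4 ∨ ¬p3) — ¬p3 is true.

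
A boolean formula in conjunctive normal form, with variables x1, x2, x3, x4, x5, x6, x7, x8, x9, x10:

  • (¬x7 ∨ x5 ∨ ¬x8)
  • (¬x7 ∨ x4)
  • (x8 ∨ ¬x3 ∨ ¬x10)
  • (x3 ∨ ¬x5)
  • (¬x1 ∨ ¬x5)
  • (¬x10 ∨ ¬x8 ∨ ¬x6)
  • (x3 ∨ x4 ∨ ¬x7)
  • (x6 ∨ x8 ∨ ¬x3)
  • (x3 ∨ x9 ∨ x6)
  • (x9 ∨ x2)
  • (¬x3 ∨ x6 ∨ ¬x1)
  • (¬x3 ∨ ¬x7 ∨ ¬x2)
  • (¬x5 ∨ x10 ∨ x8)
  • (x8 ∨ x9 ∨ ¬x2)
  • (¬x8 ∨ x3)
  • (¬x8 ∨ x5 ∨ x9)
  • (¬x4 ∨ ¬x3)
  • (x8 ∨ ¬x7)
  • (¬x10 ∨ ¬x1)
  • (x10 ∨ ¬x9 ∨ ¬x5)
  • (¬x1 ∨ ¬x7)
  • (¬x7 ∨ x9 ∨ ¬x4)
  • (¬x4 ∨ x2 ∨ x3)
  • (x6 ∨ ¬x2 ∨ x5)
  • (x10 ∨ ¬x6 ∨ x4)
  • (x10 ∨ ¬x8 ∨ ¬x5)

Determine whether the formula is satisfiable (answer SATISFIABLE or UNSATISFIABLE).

Pure literal: x1 appears only negated; assign x1 = False.
Pure literal: x7 appears only negated; assign x7 = False.
Set x2 = True and propagate.
Branch on x3: take x3 = False.
  then x5 is forced to False.
  then x8 is forced to False.
  then x9 is forced to True.
  then x6 is forced to True.
For the remaining variables, x4 = True, x10 = True works.
So x1 = 0, x2 = 1, x3 = 0, x4 = 1, x5 = 0, x6 = 1, x7 = 0, x8 = 0, x9 = 1, x10 = 1 is a satisfying assignment.

SATISFIABLE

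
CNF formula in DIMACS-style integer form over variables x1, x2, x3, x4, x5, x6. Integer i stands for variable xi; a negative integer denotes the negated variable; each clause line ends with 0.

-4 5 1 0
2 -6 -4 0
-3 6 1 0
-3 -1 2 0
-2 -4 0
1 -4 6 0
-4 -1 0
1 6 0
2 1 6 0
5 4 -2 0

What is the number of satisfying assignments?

14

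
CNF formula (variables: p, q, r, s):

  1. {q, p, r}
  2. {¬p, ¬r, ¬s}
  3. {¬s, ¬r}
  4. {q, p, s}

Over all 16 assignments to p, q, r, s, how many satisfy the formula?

9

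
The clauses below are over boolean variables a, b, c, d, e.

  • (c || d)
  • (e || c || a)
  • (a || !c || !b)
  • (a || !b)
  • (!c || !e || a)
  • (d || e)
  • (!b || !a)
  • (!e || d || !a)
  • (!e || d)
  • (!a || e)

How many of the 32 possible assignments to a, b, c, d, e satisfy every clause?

4

The models are:
  a=0 b=0 c=0 d=1 e=1
  a=0 b=0 c=1 d=1 e=0
  a=1 b=0 c=0 d=1 e=1
  a=1 b=0 c=1 d=1 e=1
Count: 4.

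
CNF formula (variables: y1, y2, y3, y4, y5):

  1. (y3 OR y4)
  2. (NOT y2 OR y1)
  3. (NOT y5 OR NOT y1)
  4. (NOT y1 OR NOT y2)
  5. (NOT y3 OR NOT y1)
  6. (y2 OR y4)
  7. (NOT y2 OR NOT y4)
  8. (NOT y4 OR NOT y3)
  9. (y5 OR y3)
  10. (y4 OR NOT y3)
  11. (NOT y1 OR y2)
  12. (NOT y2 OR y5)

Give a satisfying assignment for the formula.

Try y1 = False.
  then y2 is forced to False.
  then y4 is forced to True.
  then y3 is forced to False.
  then y5 is forced to True.
Every clause has at least one true literal under this assignment.

y1 = False, y2 = False, y3 = False, y4 = True, y5 = True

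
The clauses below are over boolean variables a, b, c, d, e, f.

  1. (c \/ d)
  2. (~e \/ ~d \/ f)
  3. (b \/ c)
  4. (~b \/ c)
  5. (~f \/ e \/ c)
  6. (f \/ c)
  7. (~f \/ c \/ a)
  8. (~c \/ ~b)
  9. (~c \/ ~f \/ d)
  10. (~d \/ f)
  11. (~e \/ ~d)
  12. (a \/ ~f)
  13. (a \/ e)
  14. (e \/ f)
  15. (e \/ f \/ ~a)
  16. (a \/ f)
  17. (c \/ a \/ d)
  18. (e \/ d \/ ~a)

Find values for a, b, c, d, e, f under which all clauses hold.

a = T, b = F, c = T, d = F, e = T, f = F

Check each clause:
  1. (c \/ d) — c is true.
  2. (~d \/ f \/ ~e) — ~d is true.
  3. (b \/ c) — c is true.
  4. (c \/ ~b) — c is true.
  5. (~f \/ e \/ c) — ~f is true.
  6. (c \/ f) — c is true.
  7. (a \/ ~f \/ c) — a is true.
  8. (~c \/ ~b) — ~b is true.
  9. (~f \/ d \/ ~c) — ~f is true.
  10. (~d \/ f) — ~d is true.
  11. (~d \/ ~e) — ~d is true.
  12. (~f \/ a) — a is true.
  13. (e \/ a) — a is true.
  14. (f \/ e) — e is true.
  15. (f \/ e \/ ~a) — e is true.
  16. (f \/ a) — a is true.
  17. (d \/ c \/ a) — a is true.
  18. (d \/ ~a \/ e) — e is true.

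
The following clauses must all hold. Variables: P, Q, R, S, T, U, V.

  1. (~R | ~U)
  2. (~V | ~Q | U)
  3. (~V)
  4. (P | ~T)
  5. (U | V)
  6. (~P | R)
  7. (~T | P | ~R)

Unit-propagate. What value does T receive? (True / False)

(~V) stands alone — V = False.
(V | U): since V = False, the clause reduces to (U). U = True.
(~U | ~R): since U = True, the clause reduces to (~R). R = False.
(R | ~P) with R = False leaves only ~P, so P = False.
From (~T | P) and P = False: T = False.

False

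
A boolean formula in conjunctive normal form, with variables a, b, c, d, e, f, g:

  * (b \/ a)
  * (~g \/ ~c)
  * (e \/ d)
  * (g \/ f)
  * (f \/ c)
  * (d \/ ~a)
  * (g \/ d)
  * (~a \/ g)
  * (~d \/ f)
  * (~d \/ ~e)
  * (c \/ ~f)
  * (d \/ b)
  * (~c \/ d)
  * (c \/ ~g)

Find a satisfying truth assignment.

a=F, b=T, c=T, d=T, e=F, f=T, g=F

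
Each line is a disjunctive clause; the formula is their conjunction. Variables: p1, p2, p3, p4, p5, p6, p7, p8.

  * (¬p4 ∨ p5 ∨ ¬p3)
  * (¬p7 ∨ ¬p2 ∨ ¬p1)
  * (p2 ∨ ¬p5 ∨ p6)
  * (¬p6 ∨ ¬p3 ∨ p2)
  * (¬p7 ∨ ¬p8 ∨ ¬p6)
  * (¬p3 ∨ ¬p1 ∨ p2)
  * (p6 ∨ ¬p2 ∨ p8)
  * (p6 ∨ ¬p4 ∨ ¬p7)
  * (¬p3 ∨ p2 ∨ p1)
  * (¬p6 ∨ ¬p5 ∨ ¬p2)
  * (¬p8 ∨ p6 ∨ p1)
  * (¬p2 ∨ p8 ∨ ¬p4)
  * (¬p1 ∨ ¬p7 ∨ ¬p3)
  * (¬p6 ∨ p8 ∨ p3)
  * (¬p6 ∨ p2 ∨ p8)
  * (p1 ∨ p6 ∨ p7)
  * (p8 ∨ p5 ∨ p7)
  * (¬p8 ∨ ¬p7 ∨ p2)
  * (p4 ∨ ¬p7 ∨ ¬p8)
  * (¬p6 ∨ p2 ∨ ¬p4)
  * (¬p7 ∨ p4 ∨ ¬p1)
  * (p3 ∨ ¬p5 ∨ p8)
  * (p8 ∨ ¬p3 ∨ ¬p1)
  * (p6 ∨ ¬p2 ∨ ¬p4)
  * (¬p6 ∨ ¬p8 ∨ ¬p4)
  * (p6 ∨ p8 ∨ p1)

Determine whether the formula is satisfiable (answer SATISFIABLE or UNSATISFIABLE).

Branch on p1: take p1 = True.
Set p2 = False and propagate.
  then p3 is forced to False.
Try p4 = False.
  then p7 is forced to False.
The remaining clauses are satisfied by p5 = False, p6 = False, p8 = True.
So p1=1, p2=0, p3=0, p4=0, p5=0, p6=0, p7=0, p8=1 is a satisfying assignment.

SATISFIABLE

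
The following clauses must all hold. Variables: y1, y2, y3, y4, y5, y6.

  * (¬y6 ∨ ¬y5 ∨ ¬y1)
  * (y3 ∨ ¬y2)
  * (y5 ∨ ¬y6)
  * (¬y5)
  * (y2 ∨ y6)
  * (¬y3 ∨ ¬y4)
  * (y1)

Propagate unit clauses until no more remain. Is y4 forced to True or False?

False

(¬y5) stands alone — y5 = False.
(y5 ∨ ¬y6): since y5 = False, the clause reduces to (¬y6). y6 = False.
In (y2 ∨ y6), y6 is now false; y2 must hold, so y2 = True.
(¬y2 ∨ y3) with y2 = True leaves only y3, so y3 = True.
From (¬y3 ∨ ¬y4) and y3 = True: y4 = False.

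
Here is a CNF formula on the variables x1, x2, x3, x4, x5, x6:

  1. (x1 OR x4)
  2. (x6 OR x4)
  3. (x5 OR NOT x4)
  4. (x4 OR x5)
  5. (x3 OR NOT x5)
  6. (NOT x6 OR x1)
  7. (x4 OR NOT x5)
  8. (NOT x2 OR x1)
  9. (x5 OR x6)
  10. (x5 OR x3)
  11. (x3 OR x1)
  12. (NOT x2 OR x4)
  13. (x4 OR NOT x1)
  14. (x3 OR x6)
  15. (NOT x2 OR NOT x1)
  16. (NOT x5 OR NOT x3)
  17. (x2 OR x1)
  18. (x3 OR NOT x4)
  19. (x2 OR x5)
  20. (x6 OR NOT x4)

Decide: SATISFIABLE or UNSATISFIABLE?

x4 = True:
  propagation gives x5=True, x3=True; an empty clause results — contradiction.
x4 = False:
  propagation gives x1=True; an empty clause results — contradiction.
Every branch closes, so no satisfying assignment exists.

UNSATISFIABLE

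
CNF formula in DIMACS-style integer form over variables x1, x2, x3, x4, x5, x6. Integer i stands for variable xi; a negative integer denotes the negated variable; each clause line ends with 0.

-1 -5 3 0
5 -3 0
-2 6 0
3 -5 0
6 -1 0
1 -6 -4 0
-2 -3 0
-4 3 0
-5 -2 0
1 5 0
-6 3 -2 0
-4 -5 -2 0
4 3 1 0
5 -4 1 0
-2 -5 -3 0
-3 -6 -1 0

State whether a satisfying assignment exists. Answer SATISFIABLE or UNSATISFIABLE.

SATISFIABLE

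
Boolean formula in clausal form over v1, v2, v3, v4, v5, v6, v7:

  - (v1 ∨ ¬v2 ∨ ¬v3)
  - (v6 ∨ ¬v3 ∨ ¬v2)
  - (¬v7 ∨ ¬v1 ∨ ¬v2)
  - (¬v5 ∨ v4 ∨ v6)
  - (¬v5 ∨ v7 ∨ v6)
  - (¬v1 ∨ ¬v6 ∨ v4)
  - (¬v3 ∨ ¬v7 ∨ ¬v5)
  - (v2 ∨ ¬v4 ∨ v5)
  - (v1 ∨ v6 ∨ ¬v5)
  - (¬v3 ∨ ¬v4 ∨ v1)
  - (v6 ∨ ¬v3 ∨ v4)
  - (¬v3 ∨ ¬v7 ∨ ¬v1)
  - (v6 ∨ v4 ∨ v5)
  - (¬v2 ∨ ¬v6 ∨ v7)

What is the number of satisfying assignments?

20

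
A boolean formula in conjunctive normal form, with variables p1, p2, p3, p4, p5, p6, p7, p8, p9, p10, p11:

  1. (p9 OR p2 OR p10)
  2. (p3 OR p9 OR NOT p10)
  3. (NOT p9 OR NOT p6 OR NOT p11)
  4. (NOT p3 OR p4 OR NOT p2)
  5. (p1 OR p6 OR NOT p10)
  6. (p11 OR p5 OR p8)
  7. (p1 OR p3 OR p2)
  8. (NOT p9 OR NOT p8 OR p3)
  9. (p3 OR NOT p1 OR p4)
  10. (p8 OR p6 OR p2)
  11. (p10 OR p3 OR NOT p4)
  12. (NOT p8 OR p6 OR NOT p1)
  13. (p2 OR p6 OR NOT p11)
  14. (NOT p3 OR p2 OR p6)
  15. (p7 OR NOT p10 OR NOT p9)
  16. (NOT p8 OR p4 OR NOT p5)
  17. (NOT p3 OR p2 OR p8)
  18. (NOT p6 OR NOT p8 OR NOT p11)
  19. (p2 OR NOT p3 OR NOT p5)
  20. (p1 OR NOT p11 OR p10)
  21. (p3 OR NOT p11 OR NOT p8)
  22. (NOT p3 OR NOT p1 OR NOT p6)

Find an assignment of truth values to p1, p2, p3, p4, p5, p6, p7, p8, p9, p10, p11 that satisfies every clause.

p1 = 1, p2 = 1, p3 = 1, p4 = 1, p5 = 1, p6 = 0, p7 = 1, p8 = 0, p9 = 0, p10 = 1, p11 = 0

Check each clause:
  1. (p9 OR p10 OR p2) — p10 is true.
  2. (p3 OR NOT p10 OR p9) — p3 is true.
  3. (NOT p9 OR NOT p6 OR NOT p11) — NOT p6 is true.
  4. (p4 OR NOT p2 OR NOT p3) — p4 is true.
  5. (p1 OR NOT p10 OR p6) — p1 is true.
  6. (p8 OR p5 OR p11) — p5 is true.
  7. (p3 OR p2 OR p1) — p1 is true.
  8. (NOT p9 OR p3 OR NOT p8) — NOT p8 is true.
  9. (p3 OR p4 OR NOT p1) — p3 is true.
  10. (p2 OR p8 OR p6) — p2 is true.
  11. (p10 OR NOT p4 OR p3) — p10 is true.
  12. (NOT p8 OR p6 OR NOT p1) — NOT p8 is true.
  13. (p2 OR p6 OR NOT p11) — p2 is true.
  14. (p6 OR p2 OR NOT p3) — p2 is true.
  15. (p7 OR NOT p10 OR NOT p9) — p7 is true.
  16. (NOT p8 OR p4 OR NOT p5) — NOT p8 is true.
  17. (p2 OR NOT p3 OR p8) — p2 is true.
  18. (NOT p8 OR NOT p6 OR NOT p11) — NOT p8 is true.
  19. (NOT p5 OR NOT p3 OR p2) — p2 is true.
  20. (NOT p11 OR p10 OR p1) — p1 is true.
  21. (p3 OR NOT p8 OR NOT p11) — NOT p8 is true.
  22. (NOT p6 OR NOT p3 OR NOT p1) — NOT p6 is true.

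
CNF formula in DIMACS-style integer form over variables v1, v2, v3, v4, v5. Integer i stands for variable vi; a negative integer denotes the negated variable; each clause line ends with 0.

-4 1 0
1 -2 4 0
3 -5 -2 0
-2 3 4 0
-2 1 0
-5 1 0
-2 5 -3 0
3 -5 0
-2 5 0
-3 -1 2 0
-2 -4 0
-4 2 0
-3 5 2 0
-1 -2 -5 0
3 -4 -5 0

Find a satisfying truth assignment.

Try v1 = False.
  then v4 is forced to False.
  then v2 is forced to False.
  then v5 is forced to False.
  then v3 is forced to False.
Every clause has at least one true literal under this assignment.

v1=False  v2=False  v3=False  v4=False  v5=False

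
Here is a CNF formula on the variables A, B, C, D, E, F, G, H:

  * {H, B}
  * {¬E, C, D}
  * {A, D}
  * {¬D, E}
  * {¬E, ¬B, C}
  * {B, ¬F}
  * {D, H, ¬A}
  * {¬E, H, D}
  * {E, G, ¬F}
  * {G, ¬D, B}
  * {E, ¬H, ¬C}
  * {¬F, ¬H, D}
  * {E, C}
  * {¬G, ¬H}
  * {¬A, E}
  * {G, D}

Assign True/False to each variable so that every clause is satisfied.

Set A = False and propagate.
  then D is forced to True.
  then E is forced to True.
Try B = True.
  then C is forced to True.
The remaining clauses are satisfied by F = True, G = False, H = True.
Check each clause:
  1. {H, B} — H is true.
  2. {D, ¬E, C} — C is true.
  3. {A, D} — D is true.
  4. {¬D, E} — E is true.
  5. {¬E, C, ¬B} — C is true.
  6. {B, ¬F} — B is true.
  7. {H, D, ¬A} — H is true.
  8. {D, H, ¬E} — H is true.
  9. {G, ¬F, E} — E is true.
  10. {B, ¬D, G} — B is true.
  11. {E, ¬H, ¬C} — E is true.
  12. {D, ¬F, ¬H} — D is true.
  13. {C, E} — C is true.
  14. {¬G, ¬H} — ¬G is true.
  15. {E, ¬A} — E is true.
  16. {D, G} — D is true.

A = 0, B = 1, C = 1, D = 1, E = 1, F = 1, G = 0, H = 1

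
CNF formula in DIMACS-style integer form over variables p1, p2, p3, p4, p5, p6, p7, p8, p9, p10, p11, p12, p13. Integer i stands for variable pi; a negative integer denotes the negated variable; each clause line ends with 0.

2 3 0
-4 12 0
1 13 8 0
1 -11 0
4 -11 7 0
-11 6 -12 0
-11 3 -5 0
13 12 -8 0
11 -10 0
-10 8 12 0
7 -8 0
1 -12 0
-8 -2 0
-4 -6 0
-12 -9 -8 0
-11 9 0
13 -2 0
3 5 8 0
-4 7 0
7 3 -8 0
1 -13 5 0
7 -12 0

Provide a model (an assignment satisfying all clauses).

p3 occurs only positively in the remaining clauses — set p3 = True.
Pure literal: p7 appears only positively; assign p7 = True.
Branch on p1: take p1 = False.
  then p11 is forced to False.
  then p10 is forced to False.
  then p12 is forced to False.
  then p4 is forced to False.
Set p2 = False and propagate.
Set p5 = True and propagate.
The remaining clauses are satisfied by p6 = False, p8 = False, p9 = False, p13 = True.
Every clause has at least one true literal under this assignment.

p1=False, p2=False, p3=True, p4=False, p5=True, p6=False, p7=True, p8=False, p9=False, p10=False, p11=False, p12=False, p13=True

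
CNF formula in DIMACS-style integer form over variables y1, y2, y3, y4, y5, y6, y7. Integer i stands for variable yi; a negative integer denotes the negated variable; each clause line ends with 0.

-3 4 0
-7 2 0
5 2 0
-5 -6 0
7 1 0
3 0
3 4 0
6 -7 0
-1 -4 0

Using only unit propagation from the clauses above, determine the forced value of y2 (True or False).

Unit clause (y3) sets y3 = True.
(y4 \/ ~y3): since y3 = True, the clause reduces to (y4). y4 = True.
(~y1 \/ ~y4) with y4 = True leaves only ~y1, so y1 = False.
(y1 \/ y7) with y1 = False leaves only y7, so y7 = True.
From (~y7 \/ y2) and y7 = True: y2 = True.

True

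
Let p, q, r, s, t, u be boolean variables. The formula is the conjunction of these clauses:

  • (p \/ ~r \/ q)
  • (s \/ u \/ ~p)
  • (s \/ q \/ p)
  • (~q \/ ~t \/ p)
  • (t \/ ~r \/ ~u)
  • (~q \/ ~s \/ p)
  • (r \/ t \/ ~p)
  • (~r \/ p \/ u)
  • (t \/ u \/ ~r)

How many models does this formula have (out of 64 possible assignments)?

Split on p, then r.
  p=T, r=T: q free; 3 ways for (s,t,u) × 2^1 = 6.
  p=T, r=F: q free; 3 ways for (s,t,u) × 2^1 = 6.
  p=F, r=T: a clause becomes empty — 0.
  p=F, r=F: u free; 3 ways for (q,s,t) × 2^1 = 6.
Total: 6 + 6 + 0 + 6 = 18.

18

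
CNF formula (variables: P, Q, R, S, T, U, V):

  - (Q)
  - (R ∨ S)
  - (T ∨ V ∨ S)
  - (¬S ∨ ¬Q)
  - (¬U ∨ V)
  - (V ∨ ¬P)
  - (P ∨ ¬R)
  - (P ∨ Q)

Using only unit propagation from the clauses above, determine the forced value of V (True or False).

True

Unit clause (Q) sets Q = True.
From (¬S ∨ ¬Q) and Q = True: S = False.
In (R ∨ S), S is now false; R must hold, so R = True.
(¬R ∨ P) with R = True leaves only P, so P = True.
(V ∨ ¬P) with P = True leaves only V, so V = True.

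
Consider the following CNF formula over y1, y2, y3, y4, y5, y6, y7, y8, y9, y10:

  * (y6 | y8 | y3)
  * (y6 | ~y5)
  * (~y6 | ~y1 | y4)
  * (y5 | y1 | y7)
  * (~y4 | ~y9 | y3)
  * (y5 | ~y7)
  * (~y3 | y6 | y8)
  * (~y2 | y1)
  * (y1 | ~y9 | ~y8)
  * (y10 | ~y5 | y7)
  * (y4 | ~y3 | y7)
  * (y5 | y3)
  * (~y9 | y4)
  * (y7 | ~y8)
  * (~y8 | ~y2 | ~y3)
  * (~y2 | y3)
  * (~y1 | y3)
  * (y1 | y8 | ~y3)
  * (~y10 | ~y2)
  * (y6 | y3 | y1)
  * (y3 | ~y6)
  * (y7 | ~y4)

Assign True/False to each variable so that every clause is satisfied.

y1=True, y2=True, y3=True, y4=True, y5=True, y6=True, y7=True, y8=False, y9=True, y10=False

Set y1 = True and propagate.
  then y3 is forced to True.
Try y2 = True.
  then y8 is forced to False.
  then y6 is forced to True.
  then y4 is forced to True.
  then y10 is forced to False.
  then y7 is forced to True.
  then y5 is forced to True.
y9 is now unconstrained; take y9 = True.
Every clause has at least one true literal under this assignment.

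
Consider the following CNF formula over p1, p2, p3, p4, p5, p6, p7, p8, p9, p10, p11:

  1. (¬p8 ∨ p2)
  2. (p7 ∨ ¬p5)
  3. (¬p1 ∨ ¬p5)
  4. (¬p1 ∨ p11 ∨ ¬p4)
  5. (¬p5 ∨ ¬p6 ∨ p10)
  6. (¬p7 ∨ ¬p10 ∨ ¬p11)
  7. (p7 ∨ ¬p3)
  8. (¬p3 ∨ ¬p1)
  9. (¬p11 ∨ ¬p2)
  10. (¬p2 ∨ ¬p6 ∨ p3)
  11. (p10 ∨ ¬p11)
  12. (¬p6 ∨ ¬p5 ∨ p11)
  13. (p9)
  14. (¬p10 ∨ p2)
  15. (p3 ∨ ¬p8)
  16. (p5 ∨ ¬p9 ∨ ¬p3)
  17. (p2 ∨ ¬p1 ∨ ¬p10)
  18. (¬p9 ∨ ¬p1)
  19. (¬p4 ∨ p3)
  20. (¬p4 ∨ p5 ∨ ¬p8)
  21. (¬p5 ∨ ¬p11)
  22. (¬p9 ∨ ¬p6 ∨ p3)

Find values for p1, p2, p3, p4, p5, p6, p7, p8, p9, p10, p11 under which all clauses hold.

p1=F, p2=T, p3=F, p4=F, p5=F, p6=F, p7=T, p8=F, p9=T, p10=T, p11=F

Check each clause:
  1. (¬p8 ∨ p2) — ¬p8 is true.
  2. (¬p5 ∨ p7) — ¬p5 is true.
  3. (¬p1 ∨ ¬p5) — ¬p5 is true.
  4. (¬p1 ∨ ¬p4 ∨ p11) — ¬p4 is true.
  5. (¬p5 ∨ p10 ∨ ¬p6) — p10 is true.
  6. (¬p10 ∨ ¬p11 ∨ ¬p7) — ¬p11 is true.
  7. (¬p3 ∨ p7) — ¬p3 is true.
  8. (¬p3 ∨ ¬p1) — ¬p3 is true.
  9. (¬p11 ∨ ¬p2) — ¬p11 is true.
  10. (¬p6 ∨ ¬p2 ∨ p3) — ¬p6 is true.
  11. (¬p11 ∨ p10) — p10 is true.
  12. (¬p5 ∨ ¬p6 ∨ p11) — ¬p6 is true.
  13. (p9) — p9 is true.
  14. (p2 ∨ ¬p10) — p2 is true.
  15. (¬p8 ∨ p3) — ¬p8 is true.
  16. (p5 ∨ ¬p3 ∨ ¬p9) — ¬p3 is true.
  17. (¬p1 ∨ ¬p10 ∨ p2) — p2 is true.
  18. (¬p1 ∨ ¬p9) — ¬p1 is true.
  19. (¬p4 ∨ p3) — ¬p4 is true.
  20. (p5 ∨ ¬p4 ∨ ¬p8) — ¬p8 is true.
  21. (¬p11 ∨ ¬p5) — ¬p5 is true.
  22. (¬p9 ∨ p3 ∨ ¬p6) — ¬p6 is true.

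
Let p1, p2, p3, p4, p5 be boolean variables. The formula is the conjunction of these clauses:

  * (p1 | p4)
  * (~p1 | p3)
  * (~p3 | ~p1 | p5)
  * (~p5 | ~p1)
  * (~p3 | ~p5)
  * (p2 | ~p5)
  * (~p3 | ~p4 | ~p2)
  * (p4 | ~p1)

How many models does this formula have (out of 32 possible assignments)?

Satisfying assignments:
  p1=0 p2=0 p3=0 p4=1 p5=0
  p1=0 p2=0 p3=1 p4=1 p5=0
  p1=0 p2=1 p3=0 p4=1 p5=0
  p1=0 p2=1 p3=0 p4=1 p5=1
Count: 4.

4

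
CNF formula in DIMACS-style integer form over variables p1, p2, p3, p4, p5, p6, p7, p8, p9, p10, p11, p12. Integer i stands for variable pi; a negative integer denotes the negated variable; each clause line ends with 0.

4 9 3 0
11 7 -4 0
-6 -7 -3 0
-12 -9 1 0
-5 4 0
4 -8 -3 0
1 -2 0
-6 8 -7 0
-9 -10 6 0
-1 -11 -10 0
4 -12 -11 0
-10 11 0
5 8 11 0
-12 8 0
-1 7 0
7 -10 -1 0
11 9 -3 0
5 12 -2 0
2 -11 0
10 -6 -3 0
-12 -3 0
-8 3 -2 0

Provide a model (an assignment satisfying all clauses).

p1 = T  p2 = F  p3 = T  p4 = T  p5 = T  p6 = F  p7 = T  p8 = T  p9 = T  p10 = F  p11 = F  p12 = F

Check each clause:
  1. (p4 ∨ p9 ∨ p3) — p9 is true.
  2. (p7 ∨ p11 ∨ ¬p4) — p7 is true.
  3. (¬p3 ∨ ¬p6 ∨ ¬p7) — ¬p6 is true.
  4. (p1 ∨ ¬p12 ∨ ¬p9) — p1 is true.
  5. (p4 ∨ ¬p5) — p4 is true.
  6. (¬p3 ∨ p4 ∨ ¬p8) — p4 is true.
  7. (p1 ∨ ¬p2) — p1 is true.
  8. (¬p7 ∨ ¬p6 ∨ p8) — p8 is true.
  9. (¬p9 ∨ ¬p10 ∨ p6) — ¬p10 is true.
  10. (¬p10 ∨ ¬p1 ∨ ¬p11) — ¬p11 is true.
  11. (p4 ∨ ¬p11 ∨ ¬p12) — ¬p11 is true.
  12. (p11 ∨ ¬p10) — ¬p10 is true.
  13. (p5 ∨ p8 ∨ p11) — p8 is true.
  14. (¬p12 ∨ p8) — p8 is true.
  15. (¬p1 ∨ p7) — p7 is true.
  16. (¬p1 ∨ p7 ∨ ¬p10) — ¬p10 is true.
  17. (p9 ∨ p11 ∨ ¬p3) — p9 is true.
  18. (p12 ∨ ¬p2 ∨ p5) — p5 is true.
  19. (¬p11 ∨ p2) — ¬p11 is true.
  20. (¬p3 ∨ ¬p6 ∨ p10) — ¬p6 is true.
  21. (¬p12 ∨ ¬p3) — ¬p12 is true.
  22. (¬p8 ∨ p3 ∨ ¬p2) — p3 is true.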